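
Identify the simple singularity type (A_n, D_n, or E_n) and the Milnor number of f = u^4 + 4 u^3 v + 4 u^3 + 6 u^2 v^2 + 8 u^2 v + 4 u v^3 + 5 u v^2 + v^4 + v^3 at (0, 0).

Type D_{5}, Milnor number mu = 5.

The Hessian of f at 0 is [[0, 0], [0, 0]] with rank 0, so corank 2. A Groebner basis of the Jacobian ideal J(f) in C{u,v} is {u*v^2 + 2*u*v + v^2, -4*u*v + v^3 - 2*v^2, u^2 + 3*u*v/2 + v^2/2}; counting standard monomials gives mu = 5. Corank 2; j^3 = (u + v)*(2*u + v)^2 has shape L^2 M (L != M), so D-series; mu = 5 gives D_5.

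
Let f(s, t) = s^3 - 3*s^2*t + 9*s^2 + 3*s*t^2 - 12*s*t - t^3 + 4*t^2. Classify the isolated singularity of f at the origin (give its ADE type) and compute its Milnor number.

Type A_2, Milnor number mu = 2.

The Hessian of f at 0 has rank 1. Corank 1: A-series; mu = 2 gives A_2.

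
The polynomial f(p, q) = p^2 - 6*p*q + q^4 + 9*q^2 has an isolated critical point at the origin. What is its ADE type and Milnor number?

Type A_{3}, Milnor number mu = 3.

The Hessian of f at 0 has rank 1. Corank 1: A-series; mu = 3 gives A_3.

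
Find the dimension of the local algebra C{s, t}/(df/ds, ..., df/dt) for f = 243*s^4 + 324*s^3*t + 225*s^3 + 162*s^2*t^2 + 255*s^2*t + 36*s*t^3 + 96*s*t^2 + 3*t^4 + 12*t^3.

5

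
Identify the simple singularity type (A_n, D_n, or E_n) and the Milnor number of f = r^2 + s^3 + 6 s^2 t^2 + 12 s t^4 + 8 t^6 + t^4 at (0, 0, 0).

Type E_{6}, Milnor number mu = 6.

The Hessian of f at 0 is [[0, 0, 0], [0, 0, 0], [0, 0, 2]] with rank 1, so corank 2. A Groebner basis of the Jacobian ideal J(f) in C{s,t,r} is {s^3, s^2*t, s^2/4 + s*t^2, t^3, r}; counting standard monomials gives mu = 6. Corank 2; j^3 = s^3 is a perfect cube, so E-series; the 4-jet and mu = 6 give E_6.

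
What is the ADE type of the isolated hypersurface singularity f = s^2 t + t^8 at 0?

D_9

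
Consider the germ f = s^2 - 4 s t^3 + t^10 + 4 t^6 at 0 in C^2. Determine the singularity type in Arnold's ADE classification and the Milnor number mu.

The Hessian of f at 0 has rank 1. Corank 1: A-series; mu = 9 gives A_9.

Type A_9, Milnor number mu = 9.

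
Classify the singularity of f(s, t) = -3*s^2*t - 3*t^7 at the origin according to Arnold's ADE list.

D8

The Hessian of f at 0 is [[0, 0], [0, 0]] with rank 0, so corank 2. A Groebner basis of the Jacobian ideal J(f) in C{s,t} is {s^2/7 + t^6, s^3, s*t}; counting standard monomials gives mu = 8. Corank 2; j^3 = -3*s^2*t has shape L^2 M (L != M), so D-series; mu = 8 gives D_8.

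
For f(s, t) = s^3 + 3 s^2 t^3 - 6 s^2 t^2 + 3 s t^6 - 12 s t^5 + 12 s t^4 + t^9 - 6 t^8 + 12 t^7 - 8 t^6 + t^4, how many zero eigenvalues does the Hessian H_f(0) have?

The Hessian at 0 is [[0, 0], [0, 0]] of rank 0; hence corank 2.

2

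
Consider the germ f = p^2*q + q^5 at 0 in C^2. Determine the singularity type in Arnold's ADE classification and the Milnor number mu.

Type D_{6}, Milnor number mu = 6.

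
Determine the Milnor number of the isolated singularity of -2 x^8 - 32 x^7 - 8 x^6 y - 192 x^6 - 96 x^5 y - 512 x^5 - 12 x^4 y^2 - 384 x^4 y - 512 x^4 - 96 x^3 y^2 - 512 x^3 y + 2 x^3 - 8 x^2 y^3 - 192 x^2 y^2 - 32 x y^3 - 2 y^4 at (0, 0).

The Hessian of f at 0 is [[0, 0], [0, 0]] with rank 0, so corank 2. A Groebner basis of the Jacobian ideal J(f) in C{x,y} is {y^4, x*y^2 + y^3/12, x^2}; counting standard monomials gives mu = 6. Corank 2; j^3 = 2*x^3 is a perfect cube, so E-series; the 4-jet and mu = 6 give E_6.

6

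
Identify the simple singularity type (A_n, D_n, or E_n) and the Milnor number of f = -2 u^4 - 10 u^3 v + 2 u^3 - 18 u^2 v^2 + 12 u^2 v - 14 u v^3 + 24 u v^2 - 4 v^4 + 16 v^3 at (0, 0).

Type E7, Milnor number mu = 7.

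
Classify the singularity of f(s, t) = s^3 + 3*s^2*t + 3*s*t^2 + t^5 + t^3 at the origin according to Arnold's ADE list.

The Hessian of f at 0 has rank 0. Corank 2; j^3 = (s + t)^3 is a perfect cube, so E-series; the 5-jet and mu = 8 give E_8.

E_8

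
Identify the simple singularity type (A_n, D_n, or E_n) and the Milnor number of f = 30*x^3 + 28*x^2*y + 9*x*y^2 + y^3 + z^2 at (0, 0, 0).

Type D_4, Milnor number mu = 4.

The Hessian of f at 0 has rank 1. Corank 2; j^3 = (3*x + y)*(10*x^2 + 6*x*y + y^2) splits into three distinct lines over C (the quadratic factor has nonzero discriminant), so D_4.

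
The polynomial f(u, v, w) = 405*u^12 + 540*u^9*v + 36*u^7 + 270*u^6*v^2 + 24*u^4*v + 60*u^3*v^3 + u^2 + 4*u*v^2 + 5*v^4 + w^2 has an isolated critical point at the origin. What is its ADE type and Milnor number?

Type A_3, Milnor number mu = 3.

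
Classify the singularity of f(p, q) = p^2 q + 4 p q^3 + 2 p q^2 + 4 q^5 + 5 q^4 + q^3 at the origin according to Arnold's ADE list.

The Hessian of f at 0 is [[0, 0], [0, 0]] with rank 0, so corank 2. A Groebner basis of the Jacobian ideal J(f) in C{p,q} is {p*q^2 - p*q/2 - q^2/2, p*q/2 + q^3 + q^2/2, p^2 - q^2}; counting standard monomials gives mu = 5. Corank 2; j^3 = q*(p + q)^2 has shape L^2 M (L != M), so D-series; mu = 5 gives D_5.

D5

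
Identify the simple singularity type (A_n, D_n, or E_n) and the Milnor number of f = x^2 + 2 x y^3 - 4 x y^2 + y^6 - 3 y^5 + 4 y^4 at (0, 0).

The Hessian of f at 0 has rank 1. Corank 1: A-series; mu = 4 gives A_4.

Type A_4, Milnor number mu = 4.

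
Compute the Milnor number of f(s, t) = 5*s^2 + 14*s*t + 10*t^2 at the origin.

1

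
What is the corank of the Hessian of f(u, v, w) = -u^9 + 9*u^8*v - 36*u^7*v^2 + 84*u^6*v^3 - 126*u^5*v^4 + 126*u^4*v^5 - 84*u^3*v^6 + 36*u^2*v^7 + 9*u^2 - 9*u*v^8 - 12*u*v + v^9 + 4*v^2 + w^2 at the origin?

1

The Hessian at 0 is [[18, -12, 0], [-12, 8, 0], [0, 0, 2]] of rank 2; hence corank 1.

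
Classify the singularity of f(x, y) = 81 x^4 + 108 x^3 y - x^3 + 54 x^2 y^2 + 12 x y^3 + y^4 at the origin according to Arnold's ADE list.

The Hessian of f at 0 has rank 0. Corank 2; j^3 = -x^3 is a perfect cube, so E-series; the 4-jet and mu = 6 give E_6.

E6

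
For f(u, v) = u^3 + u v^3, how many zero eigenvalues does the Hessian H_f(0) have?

The Hessian at 0 is [[0, 0], [0, 0]] of rank 0; hence corank 2.

2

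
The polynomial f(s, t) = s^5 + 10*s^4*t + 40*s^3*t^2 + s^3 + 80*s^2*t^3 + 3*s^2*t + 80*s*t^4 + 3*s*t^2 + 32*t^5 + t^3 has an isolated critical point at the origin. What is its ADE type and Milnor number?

Type E_8, Milnor number mu = 8.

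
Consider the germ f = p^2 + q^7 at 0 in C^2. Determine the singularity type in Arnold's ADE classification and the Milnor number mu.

The Hessian of f at 0 has rank 1. Corank 1: A-series; mu = 6 gives A_6.

Type A_6, Milnor number mu = 6.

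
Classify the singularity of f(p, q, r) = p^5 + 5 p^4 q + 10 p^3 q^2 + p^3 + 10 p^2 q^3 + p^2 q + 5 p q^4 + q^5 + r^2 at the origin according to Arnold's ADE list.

D_6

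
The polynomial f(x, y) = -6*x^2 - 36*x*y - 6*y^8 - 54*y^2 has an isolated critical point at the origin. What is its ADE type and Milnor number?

Type A_{7}, Milnor number mu = 7.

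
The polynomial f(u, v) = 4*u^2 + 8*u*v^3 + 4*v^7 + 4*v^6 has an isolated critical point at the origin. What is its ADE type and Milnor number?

Type A6, Milnor number mu = 6.

The Hessian of f at 0 is [[8, 0], [0, 0]] with rank 1, so corank 1. A Groebner basis of the Jacobian ideal J(f) in C{u,v} is {u + v^3, u^2}; counting standard monomials gives mu = 6. Corank 1: A-series; mu = 6 gives A_6.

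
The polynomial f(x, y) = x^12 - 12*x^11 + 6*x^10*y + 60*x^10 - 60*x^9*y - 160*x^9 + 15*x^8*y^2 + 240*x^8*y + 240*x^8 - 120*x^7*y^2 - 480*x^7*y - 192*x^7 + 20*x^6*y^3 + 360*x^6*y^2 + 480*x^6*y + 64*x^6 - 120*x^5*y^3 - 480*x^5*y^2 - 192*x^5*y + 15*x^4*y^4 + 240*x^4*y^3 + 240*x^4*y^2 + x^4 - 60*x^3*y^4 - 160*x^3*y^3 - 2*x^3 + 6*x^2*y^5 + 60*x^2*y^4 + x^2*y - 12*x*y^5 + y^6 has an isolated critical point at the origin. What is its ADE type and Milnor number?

The Hessian of f at 0 has rank 0. Corank 2; j^3 = -x^2*(2*x - y) has shape L^2 M (L != M), so D-series; mu = 7 gives D_7.

Type D7, Milnor number mu = 7.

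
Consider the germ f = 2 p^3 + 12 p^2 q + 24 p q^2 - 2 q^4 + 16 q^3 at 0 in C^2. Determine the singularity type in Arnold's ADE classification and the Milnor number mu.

Type E_6, Milnor number mu = 6.

The Hessian of f at 0 has rank 0. Corank 2; j^3 = 2*(p + 2*q)^3 is a perfect cube, so E-series; the 4-jet and mu = 6 give E_6.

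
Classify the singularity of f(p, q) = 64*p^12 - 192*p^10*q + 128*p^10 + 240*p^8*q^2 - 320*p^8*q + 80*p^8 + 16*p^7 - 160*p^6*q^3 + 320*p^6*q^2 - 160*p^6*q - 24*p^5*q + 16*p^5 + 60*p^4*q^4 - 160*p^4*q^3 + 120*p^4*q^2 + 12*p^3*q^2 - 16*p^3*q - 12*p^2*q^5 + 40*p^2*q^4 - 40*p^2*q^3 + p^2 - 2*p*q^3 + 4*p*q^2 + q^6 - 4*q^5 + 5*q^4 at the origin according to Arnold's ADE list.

A_3

The Hessian of f at 0 is [[2, 0], [0, 0]] with rank 1, so corank 1. A Groebner basis of the Jacobian ideal J(f) in C{p,q} is {p^2, p*q, p/2 + q^2}; counting standard monomials gives mu = 3. Corank 1: A-series; mu = 3 gives A_3.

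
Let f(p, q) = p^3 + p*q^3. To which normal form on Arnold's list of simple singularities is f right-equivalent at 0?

E7

The Hessian of f at 0 is [[0, 0], [0, 0]] with rank 0, so corank 2. A Groebner basis of the Jacobian ideal J(f) in C{p,q} is {p^3, p*q^2, 3*p^2 + q^3}; counting standard monomials gives mu = 7. Corank 2; j^3 = p^3 is a perfect cube, so E-series; the 4-jet and mu = 7 give E_7.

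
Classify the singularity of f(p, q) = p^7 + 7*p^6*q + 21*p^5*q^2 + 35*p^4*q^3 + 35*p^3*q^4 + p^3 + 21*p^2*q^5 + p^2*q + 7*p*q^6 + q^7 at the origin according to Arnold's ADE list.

The Hessian of f at 0 is [[0, 0], [0, 0]] with rank 0, so corank 2. A Groebner basis of the Jacobian ideal J(f) in C{p,q} is {-p*q/7 + q^6, p*q^2, p^2 + p*q}; counting standard monomials gives mu = 8. Corank 2; j^3 = p^2*(p + q) has shape L^2 M (L != M), so D-series; mu = 8 gives D_8.

D_8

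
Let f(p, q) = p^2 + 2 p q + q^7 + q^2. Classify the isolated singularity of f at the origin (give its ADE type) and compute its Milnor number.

Type A_6, Milnor number mu = 6.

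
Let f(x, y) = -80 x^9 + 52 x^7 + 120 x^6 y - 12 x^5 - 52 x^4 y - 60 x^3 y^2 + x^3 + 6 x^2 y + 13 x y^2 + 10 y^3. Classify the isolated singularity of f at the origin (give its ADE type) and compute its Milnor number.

Type D_{4}, Milnor number mu = 4.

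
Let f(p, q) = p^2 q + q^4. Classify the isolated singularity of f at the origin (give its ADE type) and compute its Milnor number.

The Hessian of f at 0 is [[0, 0], [0, 0]] with rank 0, so corank 2. A Groebner basis of the Jacobian ideal J(f) in C{p,q} is {p^3, p^2/4 + q^3, p*q}; counting standard monomials gives mu = 5. Corank 2; j^3 = p^2*q has shape L^2 M (L != M), so D-series; mu = 5 gives D_5.

Type D_5, Milnor number mu = 5.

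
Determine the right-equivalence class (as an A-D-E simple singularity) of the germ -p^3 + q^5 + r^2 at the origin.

E_{8}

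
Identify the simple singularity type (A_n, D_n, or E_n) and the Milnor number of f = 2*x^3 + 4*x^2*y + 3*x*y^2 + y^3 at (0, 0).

The Hessian of f at 0 has rank 0. Corank 2; j^3 = (x + y)*(2*x^2 + 2*x*y + y^2) splits into three distinct lines over C (the quadratic factor has nonzero discriminant), so D_4.

Type D_{4}, Milnor number mu = 4.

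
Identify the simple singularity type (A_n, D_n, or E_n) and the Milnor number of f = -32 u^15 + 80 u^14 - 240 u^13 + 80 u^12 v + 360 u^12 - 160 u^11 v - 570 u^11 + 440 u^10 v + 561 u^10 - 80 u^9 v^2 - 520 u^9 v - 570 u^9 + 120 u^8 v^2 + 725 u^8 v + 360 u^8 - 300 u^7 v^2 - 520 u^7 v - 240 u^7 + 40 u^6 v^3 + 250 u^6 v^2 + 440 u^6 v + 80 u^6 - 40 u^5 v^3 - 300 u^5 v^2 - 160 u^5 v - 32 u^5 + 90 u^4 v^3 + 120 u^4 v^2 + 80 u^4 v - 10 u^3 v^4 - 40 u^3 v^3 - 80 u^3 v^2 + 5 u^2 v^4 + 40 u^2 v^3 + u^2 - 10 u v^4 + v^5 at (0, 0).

Type A4, Milnor number mu = 4.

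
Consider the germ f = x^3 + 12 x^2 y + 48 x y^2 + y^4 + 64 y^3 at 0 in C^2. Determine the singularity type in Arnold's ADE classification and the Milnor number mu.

Type E6, Milnor number mu = 6.

The Hessian of f at 0 has rank 0. Corank 2; j^3 = (x + 4*y)^3 is a perfect cube, so E-series; the 4-jet and mu = 6 give E_6.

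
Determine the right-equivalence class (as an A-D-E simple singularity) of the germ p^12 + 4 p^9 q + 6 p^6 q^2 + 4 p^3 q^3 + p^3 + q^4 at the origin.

The Hessian of f at 0 has rank 0. Corank 2; j^3 = p^3 is a perfect cube, so E-series; the 4-jet and mu = 6 give E_6.

E6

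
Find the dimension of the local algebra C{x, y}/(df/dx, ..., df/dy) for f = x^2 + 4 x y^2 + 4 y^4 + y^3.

2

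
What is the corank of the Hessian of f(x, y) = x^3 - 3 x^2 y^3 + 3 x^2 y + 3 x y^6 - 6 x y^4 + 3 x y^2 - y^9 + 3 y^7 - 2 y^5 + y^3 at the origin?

The Hessian at 0 is [[0, 0], [0, 0]] of rank 0; hence corank 2.

2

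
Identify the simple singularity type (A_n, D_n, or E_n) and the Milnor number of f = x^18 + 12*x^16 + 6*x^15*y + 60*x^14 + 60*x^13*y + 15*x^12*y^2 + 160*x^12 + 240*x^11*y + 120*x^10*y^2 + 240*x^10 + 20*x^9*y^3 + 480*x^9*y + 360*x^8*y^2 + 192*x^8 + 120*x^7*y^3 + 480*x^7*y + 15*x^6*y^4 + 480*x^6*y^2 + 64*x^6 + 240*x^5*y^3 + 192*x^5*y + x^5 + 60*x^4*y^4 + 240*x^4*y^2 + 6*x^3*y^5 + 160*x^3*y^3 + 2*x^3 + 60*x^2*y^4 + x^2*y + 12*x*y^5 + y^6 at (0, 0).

Type D_{7}, Milnor number mu = 7.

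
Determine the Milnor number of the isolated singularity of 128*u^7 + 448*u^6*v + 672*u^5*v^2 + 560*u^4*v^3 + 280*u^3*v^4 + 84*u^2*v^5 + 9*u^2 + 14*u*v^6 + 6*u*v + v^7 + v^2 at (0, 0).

6

The Hessian of f at 0 has rank 1. Corank 1: A-series; mu = 6 gives A_6.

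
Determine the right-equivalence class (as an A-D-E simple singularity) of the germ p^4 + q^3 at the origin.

E_6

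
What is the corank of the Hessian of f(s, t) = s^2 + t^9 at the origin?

Hessian at 0 has rank 1.

1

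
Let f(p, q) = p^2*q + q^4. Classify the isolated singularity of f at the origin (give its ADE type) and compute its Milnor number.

Type D_5, Milnor number mu = 5.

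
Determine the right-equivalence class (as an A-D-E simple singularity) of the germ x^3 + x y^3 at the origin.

The Hessian of f at 0 has rank 0. Corank 2; j^3 = x^3 is a perfect cube, so E-series; the 4-jet and mu = 7 give E_7.

E7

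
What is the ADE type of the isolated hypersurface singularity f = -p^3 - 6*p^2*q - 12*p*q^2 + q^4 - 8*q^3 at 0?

E6

The Hessian of f at 0 has rank 0. Corank 2; j^3 = -(p + 2*q)^3 is a perfect cube, so E-series; the 4-jet and mu = 6 give E_6.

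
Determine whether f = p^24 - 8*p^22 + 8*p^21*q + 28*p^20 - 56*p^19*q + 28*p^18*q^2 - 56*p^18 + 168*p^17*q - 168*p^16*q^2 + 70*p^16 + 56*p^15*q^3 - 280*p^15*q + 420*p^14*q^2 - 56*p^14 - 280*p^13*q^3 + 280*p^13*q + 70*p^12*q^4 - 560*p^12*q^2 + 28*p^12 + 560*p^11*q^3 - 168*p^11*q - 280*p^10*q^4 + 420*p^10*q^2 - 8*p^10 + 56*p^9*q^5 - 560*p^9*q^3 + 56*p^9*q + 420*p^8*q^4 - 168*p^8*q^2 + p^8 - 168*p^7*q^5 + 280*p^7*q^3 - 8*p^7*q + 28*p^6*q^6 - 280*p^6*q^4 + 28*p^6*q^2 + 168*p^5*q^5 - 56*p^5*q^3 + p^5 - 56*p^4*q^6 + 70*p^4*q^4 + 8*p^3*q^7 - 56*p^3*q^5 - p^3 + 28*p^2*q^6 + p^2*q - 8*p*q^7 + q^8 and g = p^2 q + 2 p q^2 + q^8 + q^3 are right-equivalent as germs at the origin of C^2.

The Hessian of f at 0 is [[0, 0], [0, 0]] with rank 0, so corank 2. A Groebner basis of the Jacobian ideal J(f) in C{p,q} is {p*q/8 + q^7, p*q^2, p^2 - p*q}; counting standard monomials gives mu = 9. Corank 2; j^3 = -p^2*(p - q) has shape L^2 M (L != M), so D-series; mu = 9 gives D_9. The Hessian of g at 0 is [[0, 0], [0, 0]] with rank 0, so corank 2. A Groebner basis of the Jacobian ideal J(g) in C{p,q} is {p^2/8 + q^7 - q^2/8, p^3 + q^3, p*q + q^2}; counting standard monomials gives mu = 9. Corank 2; j^3 = q*(p + q)^2 has shape L^2 M (L != M), so D-series; mu = 9 gives D_9. Both have type D_9, hence right-equivalent.

Yes.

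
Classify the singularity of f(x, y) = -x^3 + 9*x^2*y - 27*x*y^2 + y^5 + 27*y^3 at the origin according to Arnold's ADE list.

E_{8}

The Hessian of f at 0 has rank 0. Corank 2; j^3 = -(x - 3*y)^3 is a perfect cube, so E-series; the 5-jet and mu = 8 give E_8.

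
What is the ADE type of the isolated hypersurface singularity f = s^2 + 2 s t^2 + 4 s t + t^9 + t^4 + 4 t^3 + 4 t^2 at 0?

The Hessian of f at 0 has rank 1. Corank 1: A-series; mu = 8 gives A_8.

A_{8}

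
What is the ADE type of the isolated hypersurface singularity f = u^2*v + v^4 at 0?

D_{5}

The Hessian of f at 0 has rank 0. Corank 2; j^3 = u^2*v has shape L^2 M (L != M), so D-series; mu = 5 gives D_5.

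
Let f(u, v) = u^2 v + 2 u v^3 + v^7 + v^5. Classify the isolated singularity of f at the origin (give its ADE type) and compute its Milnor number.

The Hessian of f at 0 has rank 0. Corank 2; j^3 = u^2*v has shape L^2 M (L != M), so D-series; mu = 8 gives D_8.

Type D_8, Milnor number mu = 8.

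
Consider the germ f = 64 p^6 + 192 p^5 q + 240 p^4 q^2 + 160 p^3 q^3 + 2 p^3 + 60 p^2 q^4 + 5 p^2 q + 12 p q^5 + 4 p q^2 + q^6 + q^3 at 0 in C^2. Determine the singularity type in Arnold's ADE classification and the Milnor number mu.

Type D7, Milnor number mu = 7.

The Hessian of f at 0 is [[0, 0], [0, 0]] with rank 0, so corank 2. A Groebner basis of the Jacobian ideal J(f) in C{p,q} is {-p*q/12 + q^5 - q^2/12, p*q^2 + q^3, p^2 + 3*p*q/2 + q^2/2}; counting standard monomials gives mu = 7. Corank 2; j^3 = (p + q)^2*(2*p + q) has shape L^2 M (L != M), so D-series; mu = 7 gives D_7.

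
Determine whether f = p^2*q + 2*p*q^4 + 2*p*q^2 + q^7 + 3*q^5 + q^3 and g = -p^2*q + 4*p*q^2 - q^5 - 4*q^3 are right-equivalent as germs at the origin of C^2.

Yes.

The Hessian of f at 0 has rank 0. Corank 2; j^3 = q*(p + q)^2 has shape L^2 M (L != M), so D-series; mu = 6 gives D_6. The Hessian of g at 0 has rank 0. Corank 2; j^3 = -q*(p - 2*q)^2 has shape L^2 M (L != M), so D-series; mu = 6 gives D_6. Both have type D_6, hence right-equivalent.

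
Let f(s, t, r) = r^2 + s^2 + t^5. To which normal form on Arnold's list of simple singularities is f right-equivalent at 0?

A_4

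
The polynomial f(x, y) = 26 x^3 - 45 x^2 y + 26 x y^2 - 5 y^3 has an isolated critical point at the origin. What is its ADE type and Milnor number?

The Hessian of f at 0 is [[0, 0], [0, 0]] with rank 0, so corank 2. A Groebner basis of the Jacobian ideal J(f) in C{x,y} is {y^3, x^2 + y^2/3, x*y}; counting standard monomials gives mu = 4. Corank 2; j^3 = (2*x - y)*(13*x^2 - 16*x*y + 5*y^2) splits into three distinct lines over C (the quadratic factor has nonzero discriminant), so D_4.

Type D4, Milnor number mu = 4.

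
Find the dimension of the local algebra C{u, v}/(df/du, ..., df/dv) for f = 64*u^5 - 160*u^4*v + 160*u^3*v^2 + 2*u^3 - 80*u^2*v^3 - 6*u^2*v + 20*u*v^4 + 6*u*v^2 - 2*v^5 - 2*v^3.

The Hessian of f at 0 is [[0, 0], [0, 0]] with rank 0, so corank 2. A Groebner basis of the Jacobian ideal J(f) in C{u,v} is {v^5, u*v^3 - 7*v^4/8, u^2 - 2*u*v + v^2}; counting standard monomials gives mu = 8. Corank 2; j^3 = 2*(u - v)^3 is a perfect cube, so E-series; the 5-jet and mu = 8 give E_8.

8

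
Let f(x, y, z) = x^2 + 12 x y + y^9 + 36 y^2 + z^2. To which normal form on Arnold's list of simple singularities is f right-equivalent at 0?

A_8

The Hessian of f at 0 has rank 2. Corank 1: A-series; mu = 8 gives A_8.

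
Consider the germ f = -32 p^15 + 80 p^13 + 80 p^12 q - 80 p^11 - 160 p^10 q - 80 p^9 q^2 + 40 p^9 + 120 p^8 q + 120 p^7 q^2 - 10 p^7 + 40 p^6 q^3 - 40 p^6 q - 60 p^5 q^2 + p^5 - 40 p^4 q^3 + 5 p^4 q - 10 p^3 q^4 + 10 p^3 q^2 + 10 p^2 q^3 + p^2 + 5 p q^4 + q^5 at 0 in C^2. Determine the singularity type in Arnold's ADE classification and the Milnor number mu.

Type A_{4}, Milnor number mu = 4.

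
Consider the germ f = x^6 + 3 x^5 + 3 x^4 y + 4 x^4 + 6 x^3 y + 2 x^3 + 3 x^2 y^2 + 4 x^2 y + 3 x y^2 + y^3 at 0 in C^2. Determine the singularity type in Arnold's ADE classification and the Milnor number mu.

The Hessian of f at 0 is [[0, 0], [0, 0]] with rank 0, so corank 2. A Groebner basis of the Jacobian ideal J(f) in C{x,y} is {y^3, x^2 - 3*y^2/2, x*y + 3*y^2/2}; counting standard monomials gives mu = 4. Corank 2; j^3 = (x + y)*(2*x^2 + 2*x*y + y^2) splits into three distinct lines over C (the quadratic factor has nonzero discriminant), so D_4.

Type D4, Milnor number mu = 4.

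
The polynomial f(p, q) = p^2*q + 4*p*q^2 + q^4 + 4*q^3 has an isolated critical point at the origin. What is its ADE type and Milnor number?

Type D_5, Milnor number mu = 5.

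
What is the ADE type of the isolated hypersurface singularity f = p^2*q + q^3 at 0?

D4

The Hessian of f at 0 is [[0, 0], [0, 0]] with rank 0, so corank 2. A Groebner basis of the Jacobian ideal J(f) in C{p,q} is {q^3, p^2 + 3*q^2, p*q}; counting standard monomials gives mu = 4. Corank 2; j^3 = q*(p^2 + q^2) splits into three distinct lines over C (the quadratic factor has nonzero discriminant), so D_4.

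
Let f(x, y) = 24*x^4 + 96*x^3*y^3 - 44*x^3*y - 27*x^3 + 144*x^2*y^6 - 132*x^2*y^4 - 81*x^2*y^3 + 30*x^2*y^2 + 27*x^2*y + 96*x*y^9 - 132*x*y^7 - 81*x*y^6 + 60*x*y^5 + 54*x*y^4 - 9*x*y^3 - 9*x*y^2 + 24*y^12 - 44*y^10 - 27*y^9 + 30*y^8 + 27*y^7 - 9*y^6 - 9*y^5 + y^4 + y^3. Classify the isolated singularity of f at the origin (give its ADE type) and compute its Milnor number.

Type E_7, Milnor number mu = 7.

The Hessian of f at 0 is [[0, 0], [0, 0]] with rank 0, so corank 2. A Groebner basis of the Jacobian ideal J(f) in C{x,y} is {19683*x^2/4 - 6561*x*y/2 + y^4 + 27*y^3/4 + 2187*y^2/4, x^3 - 135*x^2/4 + 45*x*y/2 - y^3/12 - 15*y^2/4, x^2*y - 243*x^2/4 + 81*x*y/2 - 7*y^3/36 - 27*y^2/4, -81*x^2 + x*y^2 + 54*x*y - 4*y^3/9 - 9*y^2}; counting standard monomials gives mu = 7. Corank 2; j^3 = -(3*x - y)^3 is a perfect cube, so E-series; the 4-jet and mu = 7 give E_7.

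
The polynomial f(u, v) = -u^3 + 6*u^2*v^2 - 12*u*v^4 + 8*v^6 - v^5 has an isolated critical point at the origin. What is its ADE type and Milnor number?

Type E_{8}, Milnor number mu = 8.

The Hessian of f at 0 has rank 0. Corank 2; j^3 = -u^3 is a perfect cube, so E-series; the 5-jet and mu = 8 give E_8.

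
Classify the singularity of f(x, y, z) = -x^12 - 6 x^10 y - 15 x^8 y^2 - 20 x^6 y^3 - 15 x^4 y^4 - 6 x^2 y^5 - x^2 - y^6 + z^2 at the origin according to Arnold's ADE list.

A_{5}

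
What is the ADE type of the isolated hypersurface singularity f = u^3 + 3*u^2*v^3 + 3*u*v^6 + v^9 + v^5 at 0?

The Hessian of f at 0 is [[0, 0], [0, 0]] with rank 0, so corank 2. A Groebner basis of the Jacobian ideal J(f) in C{u,v} is {u^2/2 + u*v^3, v^4, u^3, u^2*v}; counting standard monomials gives mu = 8. Corank 2; j^3 = u^3 is a perfect cube, so E-series; the 5-jet and mu = 8 give E_8.

E_8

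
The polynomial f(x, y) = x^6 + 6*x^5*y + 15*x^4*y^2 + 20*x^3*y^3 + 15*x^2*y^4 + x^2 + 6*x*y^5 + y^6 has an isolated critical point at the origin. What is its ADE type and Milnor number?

Type A5, Milnor number mu = 5.

The Hessian of f at 0 has rank 1. Corank 1: A-series; mu = 5 gives A_5.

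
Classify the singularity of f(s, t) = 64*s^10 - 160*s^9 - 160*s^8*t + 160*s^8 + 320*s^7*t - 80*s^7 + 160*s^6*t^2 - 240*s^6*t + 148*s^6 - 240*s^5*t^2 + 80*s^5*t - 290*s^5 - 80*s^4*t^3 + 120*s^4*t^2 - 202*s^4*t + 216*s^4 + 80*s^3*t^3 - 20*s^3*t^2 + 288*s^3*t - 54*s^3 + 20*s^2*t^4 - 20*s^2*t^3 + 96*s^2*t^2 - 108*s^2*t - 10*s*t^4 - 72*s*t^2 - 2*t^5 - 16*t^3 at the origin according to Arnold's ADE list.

E_8

The Hessian of f at 0 is [[0, 0], [0, 0]] with rank 0, so corank 2. A Groebner basis of the Jacobian ideal J(f) in C{s,t} is {-2187*s^2/512 + s*t^3 + 81*s*t^2/16 - 729*s*t/128 + 27*t^3/8 - 243*t^2/128, 729*s^2/128 - 27*s*t^2/4 + 243*s*t/32 + t^4 - 9*t^3/2 + 81*t^2/32, s^3 + 9*s^2/8 - 8*s*t^2/3 + 3*s*t/2 - 40*t^3/27 + t^2/2, s^2*t - 9*s^2/16 + 2*s*t^2 - 3*s*t/4 + 8*t^3/9 - t^2/4}; counting standard monomials gives mu = 8. Corank 2; j^3 = -2*(3*s + 2*t)^3 is a perfect cube, so E-series; the 5-jet and mu = 8 give E_8.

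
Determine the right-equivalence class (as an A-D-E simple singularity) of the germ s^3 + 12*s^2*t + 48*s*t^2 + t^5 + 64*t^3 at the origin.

E_{8}

The Hessian of f at 0 has rank 0. Corank 2; j^3 = (s + 4*t)^3 is a perfect cube, so E-series; the 5-jet and mu = 8 give E_8.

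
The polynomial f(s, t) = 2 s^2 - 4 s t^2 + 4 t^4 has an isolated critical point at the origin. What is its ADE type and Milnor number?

Type A3, Milnor number mu = 3.

The Hessian of f at 0 has rank 1. Corank 1: A-series; mu = 3 gives A_3.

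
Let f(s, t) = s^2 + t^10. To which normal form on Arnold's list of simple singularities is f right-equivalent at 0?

The Hessian of f at 0 has rank 1. Corank 1: A-series; mu = 9 gives A_9.

A9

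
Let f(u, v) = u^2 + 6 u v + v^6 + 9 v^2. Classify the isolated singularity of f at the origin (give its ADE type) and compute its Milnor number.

The Hessian of f at 0 is [[2, 6], [6, 18]] with rank 1, so corank 1. A Groebner basis of the Jacobian ideal J(f) in C{u,v} is {v^5, u + 3*v}; counting standard monomials gives mu = 5. Corank 1: A-series; mu = 5 gives A_5.

Type A_5, Milnor number mu = 5.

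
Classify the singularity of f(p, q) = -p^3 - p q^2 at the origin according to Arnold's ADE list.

D_{4}

The Hessian of f at 0 has rank 0. Corank 2; j^3 = -p*(p^2 + q^2) splits into three distinct lines over C (the quadratic factor has nonzero discriminant), so D_4.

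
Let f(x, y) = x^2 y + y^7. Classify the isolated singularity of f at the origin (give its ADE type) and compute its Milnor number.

Type D_{8}, Milnor number mu = 8.

The Hessian of f at 0 is [[0, 0], [0, 0]] with rank 0, so corank 2. A Groebner basis of the Jacobian ideal J(f) in C{x,y} is {x^2/7 + y^6, x^3, x*y}; counting standard monomials gives mu = 8. Corank 2; j^3 = x^2*y has shape L^2 M (L != M), so D-series; mu = 8 gives D_8.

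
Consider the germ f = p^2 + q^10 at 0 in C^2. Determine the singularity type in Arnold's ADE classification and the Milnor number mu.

Type A9, Milnor number mu = 9.

The Hessian of f at 0 is [[2, 0], [0, 0]] with rank 1, so corank 1. A Groebner basis of the Jacobian ideal J(f) in C{p,q} is {q^9, p}; counting standard monomials gives mu = 9. Corank 1: A-series; mu = 9 gives A_9.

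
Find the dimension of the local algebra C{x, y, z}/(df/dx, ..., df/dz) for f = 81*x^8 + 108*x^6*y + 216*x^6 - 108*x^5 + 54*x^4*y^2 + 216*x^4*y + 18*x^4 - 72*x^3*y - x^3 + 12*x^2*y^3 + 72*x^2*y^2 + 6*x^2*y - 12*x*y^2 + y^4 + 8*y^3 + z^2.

6

The Hessian of f at 0 is [[0, 0, 0], [0, 0, 0], [0, 0, 2]] with rank 1, so corank 2. A Groebner basis of the Jacobian ideal J(f) in C{x,y,z} is {x^3 - x^2/4 + x*y - y^2, x^2*y - x^2/12 + x*y/3 - y^2/3, -x^2/48 + x*y^2 + x*y/12 - y^2/12, y^3, z}; counting standard monomials gives mu = 6. Corank 2; j^3 = -(x - 2*y)^3 is a perfect cube, so E-series; the 4-jet and mu = 6 give E_6.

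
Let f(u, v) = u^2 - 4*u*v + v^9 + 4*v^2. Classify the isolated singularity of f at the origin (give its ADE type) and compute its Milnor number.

Type A_8, Milnor number mu = 8.

The Hessian of f at 0 has rank 1. Corank 1: A-series; mu = 8 gives A_8.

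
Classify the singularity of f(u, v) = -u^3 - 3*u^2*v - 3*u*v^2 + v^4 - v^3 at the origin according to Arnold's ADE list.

E_{6}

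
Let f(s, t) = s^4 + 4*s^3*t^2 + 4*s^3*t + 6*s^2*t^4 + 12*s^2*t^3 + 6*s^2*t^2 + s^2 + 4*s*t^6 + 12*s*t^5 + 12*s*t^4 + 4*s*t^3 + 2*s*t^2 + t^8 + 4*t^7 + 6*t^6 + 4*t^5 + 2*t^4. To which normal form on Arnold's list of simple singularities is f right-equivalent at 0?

A3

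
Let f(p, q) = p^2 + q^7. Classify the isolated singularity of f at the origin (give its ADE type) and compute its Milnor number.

Type A6, Milnor number mu = 6.

The Hessian of f at 0 is [[2, 0], [0, 0]] with rank 1, so corank 1. A Groebner basis of the Jacobian ideal J(f) in C{p,q} is {q^6, p}; counting standard monomials gives mu = 6. Corank 1: A-series; mu = 6 gives A_6.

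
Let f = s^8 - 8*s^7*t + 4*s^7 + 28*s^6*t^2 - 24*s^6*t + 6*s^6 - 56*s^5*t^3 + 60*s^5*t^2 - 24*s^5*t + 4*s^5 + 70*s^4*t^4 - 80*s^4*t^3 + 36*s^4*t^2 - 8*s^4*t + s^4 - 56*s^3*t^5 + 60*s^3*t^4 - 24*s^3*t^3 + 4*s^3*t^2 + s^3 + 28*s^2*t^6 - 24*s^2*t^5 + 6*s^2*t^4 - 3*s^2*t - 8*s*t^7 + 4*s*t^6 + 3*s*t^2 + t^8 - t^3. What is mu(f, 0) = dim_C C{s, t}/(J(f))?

6

The Hessian of f at 0 is [[0, 0], [0, 0]] with rank 0, so corank 2. A Groebner basis of the Jacobian ideal J(f) in C{s,t} is {t^4, s*t^2 - 2*t^3/3, s^2 - 2*s*t + t^2}; counting standard monomials gives mu = 6. Corank 2; j^3 = (s - t)^3 is a perfect cube, so E-series; the 4-jet and mu = 6 give E_6.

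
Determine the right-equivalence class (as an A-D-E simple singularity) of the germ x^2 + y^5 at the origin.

The Hessian of f at 0 is [[2, 0], [0, 0]] with rank 1, so corank 1. A Groebner basis of the Jacobian ideal J(f) in C{x,y} is {y^4, x}; counting standard monomials gives mu = 4. Corank 1: A-series; mu = 4 gives A_4.

A4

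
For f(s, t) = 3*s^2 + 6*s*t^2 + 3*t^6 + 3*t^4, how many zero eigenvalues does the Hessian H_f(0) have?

1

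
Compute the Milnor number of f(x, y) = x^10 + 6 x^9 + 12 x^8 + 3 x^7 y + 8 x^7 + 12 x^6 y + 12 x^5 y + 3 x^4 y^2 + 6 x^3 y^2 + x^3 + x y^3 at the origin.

7

The Hessian of f at 0 is [[0, 0], [0, 0]] with rank 0, so corank 2. A Groebner basis of the Jacobian ideal J(f) in C{x,y} is {x^3, x*y^2, 3*x^2 + y^3}; counting standard monomials gives mu = 7. Corank 2; j^3 = x^3 is a perfect cube, so E-series; the 4-jet and mu = 7 give E_7.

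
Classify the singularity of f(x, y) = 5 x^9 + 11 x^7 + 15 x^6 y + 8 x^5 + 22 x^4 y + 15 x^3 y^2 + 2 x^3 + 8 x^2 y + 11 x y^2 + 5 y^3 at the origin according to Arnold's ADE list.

D_{4}

The Hessian of f at 0 has rank 0. Corank 2; j^3 = (x + y)*(2*x^2 + 6*x*y + 5*y^2) splits into three distinct lines over C (the quadratic factor has nonzero discriminant), so D_4.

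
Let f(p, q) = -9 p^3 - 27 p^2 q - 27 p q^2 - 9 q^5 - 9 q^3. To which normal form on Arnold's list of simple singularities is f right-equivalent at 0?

The Hessian of f at 0 has rank 0. Corank 2; j^3 = -9*(p + q)^3 is a perfect cube, so E-series; the 5-jet and mu = 8 give E_8.

E_8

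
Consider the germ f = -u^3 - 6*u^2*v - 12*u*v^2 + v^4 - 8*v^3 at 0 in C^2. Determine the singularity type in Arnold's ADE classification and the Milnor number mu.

Type E6, Milnor number mu = 6.

The Hessian of f at 0 is [[0, 0], [0, 0]] with rank 0, so corank 2. A Groebner basis of the Jacobian ideal J(f) in C{u,v} is {v^3, u^2 + 4*u*v + 4*v^2}; counting standard monomials gives mu = 6. Corank 2; j^3 = -(u + 2*v)^3 is a perfect cube, so E-series; the 4-jet and mu = 6 give E_6.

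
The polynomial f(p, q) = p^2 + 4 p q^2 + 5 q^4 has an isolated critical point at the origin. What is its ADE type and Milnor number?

Type A3, Milnor number mu = 3.

The Hessian of f at 0 is [[2, 0], [0, 0]] with rank 1, so corank 1. A Groebner basis of the Jacobian ideal J(f) in C{p,q} is {p^2, p*q, p/2 + q^2}; counting standard monomials gives mu = 3. Corank 1: A-series; mu = 3 gives A_3.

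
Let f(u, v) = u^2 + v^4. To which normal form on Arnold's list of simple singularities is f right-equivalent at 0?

A_{3}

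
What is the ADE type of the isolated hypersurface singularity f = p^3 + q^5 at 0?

E_8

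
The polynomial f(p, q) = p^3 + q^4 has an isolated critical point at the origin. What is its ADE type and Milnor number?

Type E_{6}, Milnor number mu = 6.

The Hessian of f at 0 is [[0, 0], [0, 0]] with rank 0, so corank 2. A Groebner basis of the Jacobian ideal J(f) in C{p,q} is {q^3, p^2}; counting standard monomials gives mu = 6. Corank 2; j^3 = p^3 is a perfect cube, so E-series; the 4-jet and mu = 6 give E_6.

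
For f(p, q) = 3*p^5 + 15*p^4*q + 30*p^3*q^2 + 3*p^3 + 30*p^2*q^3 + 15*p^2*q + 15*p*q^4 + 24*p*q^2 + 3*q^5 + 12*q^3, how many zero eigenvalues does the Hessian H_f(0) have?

2

The Hessian at 0 is [[0, 0], [0, 0]] of rank 0; hence corank 2.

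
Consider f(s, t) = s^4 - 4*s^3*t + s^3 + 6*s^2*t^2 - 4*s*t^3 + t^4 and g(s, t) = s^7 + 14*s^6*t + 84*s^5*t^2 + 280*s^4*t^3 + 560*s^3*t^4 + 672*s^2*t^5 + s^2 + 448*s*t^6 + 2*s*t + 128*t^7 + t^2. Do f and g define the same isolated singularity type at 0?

No.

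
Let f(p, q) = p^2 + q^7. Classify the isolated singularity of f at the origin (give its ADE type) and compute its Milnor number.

Type A6, Milnor number mu = 6.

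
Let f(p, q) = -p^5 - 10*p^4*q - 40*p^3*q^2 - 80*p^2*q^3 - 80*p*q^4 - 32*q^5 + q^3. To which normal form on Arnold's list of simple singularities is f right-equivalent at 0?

The Hessian of f at 0 is [[0, 0], [0, 0]] with rank 0, so corank 2. A Groebner basis of the Jacobian ideal J(f) in C{p,q} is {p^4 + 8*p^3*q, q^2}; counting standard monomials gives mu = 8. Corank 2; j^3 = q^3 is a perfect cube, so E-series; the 5-jet and mu = 8 give E_8.

E_8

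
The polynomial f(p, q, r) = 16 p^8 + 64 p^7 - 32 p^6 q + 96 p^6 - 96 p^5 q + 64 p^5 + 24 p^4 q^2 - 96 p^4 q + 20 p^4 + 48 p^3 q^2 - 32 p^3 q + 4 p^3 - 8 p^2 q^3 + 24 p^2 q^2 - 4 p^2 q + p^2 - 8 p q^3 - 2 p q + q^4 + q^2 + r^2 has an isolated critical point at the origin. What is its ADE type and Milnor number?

The Hessian of f at 0 has rank 2. Corank 1: A-series; mu = 3 gives A_3.

Type A3, Milnor number mu = 3.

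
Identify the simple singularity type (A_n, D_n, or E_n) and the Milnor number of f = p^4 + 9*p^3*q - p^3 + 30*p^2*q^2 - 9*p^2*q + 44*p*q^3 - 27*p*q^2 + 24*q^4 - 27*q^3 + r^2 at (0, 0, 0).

The Hessian of f at 0 has rank 1. Corank 2; j^3 = -(p + 3*q)^3 is a perfect cube, so E-series; the 4-jet and mu = 7 give E_7.

Type E_7, Milnor number mu = 7.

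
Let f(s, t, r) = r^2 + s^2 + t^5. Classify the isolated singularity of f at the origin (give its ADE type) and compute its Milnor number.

Type A_{4}, Milnor number mu = 4.

The Hessian of f at 0 is [[2, 0, 0], [0, 0, 0], [0, 0, 2]] with rank 2, so corank 1. A Groebner basis of the Jacobian ideal J(f) in C{s,t,r} is {t^4, s, r}; counting standard monomials gives mu = 4. Corank 1: A-series; mu = 4 gives A_4.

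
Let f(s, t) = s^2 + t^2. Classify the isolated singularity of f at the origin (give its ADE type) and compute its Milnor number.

The Hessian of f at 0 has rank 2. Corank 0: nondegenerate Morse point, so A_1.

Type A1, Milnor number mu = 1.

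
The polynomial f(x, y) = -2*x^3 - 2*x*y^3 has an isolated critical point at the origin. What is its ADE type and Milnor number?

Type E7, Milnor number mu = 7.

The Hessian of f at 0 has rank 0. Corank 2; j^3 = -2*x^3 is a perfect cube, so E-series; the 4-jet and mu = 7 give E_7.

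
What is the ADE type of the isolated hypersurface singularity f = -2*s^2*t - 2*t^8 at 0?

The Hessian of f at 0 has rank 0. Corank 2; j^3 = -2*s^2*t has shape L^2 M (L != M), so D-series; mu = 9 gives D_9.

D9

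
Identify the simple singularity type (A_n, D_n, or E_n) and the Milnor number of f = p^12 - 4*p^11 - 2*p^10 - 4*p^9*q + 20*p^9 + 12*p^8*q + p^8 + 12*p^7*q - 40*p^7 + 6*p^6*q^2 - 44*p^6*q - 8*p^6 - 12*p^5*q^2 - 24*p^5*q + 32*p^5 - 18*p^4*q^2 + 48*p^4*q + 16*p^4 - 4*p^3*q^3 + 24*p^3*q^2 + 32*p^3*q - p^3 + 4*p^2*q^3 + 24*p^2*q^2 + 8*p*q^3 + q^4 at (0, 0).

Type E_{6}, Milnor number mu = 6.

The Hessian of f at 0 is [[0, 0], [0, 0]] with rank 0, so corank 2. A Groebner basis of the Jacobian ideal J(f) in C{p,q} is {q^4, p*q^2 + q^3/6, p^2}; counting standard monomials gives mu = 6. Corank 2; j^3 = -p^3 is a perfect cube, so E-series; the 4-jet and mu = 6 give E_6.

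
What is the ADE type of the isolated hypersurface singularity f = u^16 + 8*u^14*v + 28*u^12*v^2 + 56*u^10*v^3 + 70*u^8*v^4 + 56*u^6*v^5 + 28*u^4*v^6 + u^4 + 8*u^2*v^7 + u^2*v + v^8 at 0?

D_9

The Hessian of f at 0 is [[0, 0], [0, 0]] with rank 0, so corank 2. A Groebner basis of the Jacobian ideal J(f) in C{u,v} is {u^2/8 + v^7, u^3, u*v}; counting standard monomials gives mu = 9. Corank 2; j^3 = u^2*v has shape L^2 M (L != M), so D-series; mu = 9 gives D_9.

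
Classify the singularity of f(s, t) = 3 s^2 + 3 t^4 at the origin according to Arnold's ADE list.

A3

The Hessian of f at 0 is [[6, 0], [0, 0]] with rank 1, so corank 1. A Groebner basis of the Jacobian ideal J(f) in C{s,t} is {t^3, s}; counting standard monomials gives mu = 3. Corank 1: A-series; mu = 3 gives A_3.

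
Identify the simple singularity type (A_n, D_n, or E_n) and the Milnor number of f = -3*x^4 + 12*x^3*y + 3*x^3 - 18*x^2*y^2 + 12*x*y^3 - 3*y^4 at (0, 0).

The Hessian of f at 0 is [[0, 0], [0, 0]] with rank 0, so corank 2. A Groebner basis of the Jacobian ideal J(f) in C{x,y} is {y^4, x*y^2 - y^3/3, x^2}; counting standard monomials gives mu = 6. Corank 2; j^3 = 3*x^3 is a perfect cube, so E-series; the 4-jet and mu = 6 give E_6.

Type E_{6}, Milnor number mu = 6.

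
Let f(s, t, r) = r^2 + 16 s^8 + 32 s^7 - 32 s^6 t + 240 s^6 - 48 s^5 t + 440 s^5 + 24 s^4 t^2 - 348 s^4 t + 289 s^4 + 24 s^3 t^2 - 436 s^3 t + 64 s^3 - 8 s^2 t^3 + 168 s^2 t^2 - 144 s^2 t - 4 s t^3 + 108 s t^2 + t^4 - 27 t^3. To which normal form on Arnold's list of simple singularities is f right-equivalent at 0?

E_{6}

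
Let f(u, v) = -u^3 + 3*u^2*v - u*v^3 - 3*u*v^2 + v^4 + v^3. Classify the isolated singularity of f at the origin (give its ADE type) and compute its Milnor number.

The Hessian of f at 0 has rank 0. Corank 2; j^3 = -(u - v)^3 is a perfect cube, so E-series; the 4-jet and mu = 7 give E_7.

Type E_7, Milnor number mu = 7.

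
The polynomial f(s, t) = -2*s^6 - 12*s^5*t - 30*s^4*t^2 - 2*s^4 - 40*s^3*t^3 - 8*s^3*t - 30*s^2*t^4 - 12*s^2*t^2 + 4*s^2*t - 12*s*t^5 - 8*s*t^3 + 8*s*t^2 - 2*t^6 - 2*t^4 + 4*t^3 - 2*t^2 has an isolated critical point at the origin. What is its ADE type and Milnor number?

The Hessian of f at 0 has rank 1. Corank 1: A-series; mu = 5 gives A_5.

Type A5, Milnor number mu = 5.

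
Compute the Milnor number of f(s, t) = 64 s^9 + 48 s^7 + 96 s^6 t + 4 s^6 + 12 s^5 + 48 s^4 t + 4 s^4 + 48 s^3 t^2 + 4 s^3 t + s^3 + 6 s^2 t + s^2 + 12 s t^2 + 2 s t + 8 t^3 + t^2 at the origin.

2

The Hessian of f at 0 has rank 1. Corank 1: A-series; mu = 2 gives A_2.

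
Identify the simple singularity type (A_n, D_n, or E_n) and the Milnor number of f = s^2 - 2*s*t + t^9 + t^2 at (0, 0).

The Hessian of f at 0 has rank 1. Corank 1: A-series; mu = 8 gives A_8.

Type A_{8}, Milnor number mu = 8.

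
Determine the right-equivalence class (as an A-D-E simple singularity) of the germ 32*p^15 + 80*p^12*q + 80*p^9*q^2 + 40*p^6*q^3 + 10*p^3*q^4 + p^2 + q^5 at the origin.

A_{4}

The Hessian of f at 0 has rank 1. Corank 1: A-series; mu = 4 gives A_4.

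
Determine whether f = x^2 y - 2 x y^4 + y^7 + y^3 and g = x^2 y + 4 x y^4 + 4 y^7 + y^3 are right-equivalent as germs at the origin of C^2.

The Hessian of f at 0 is [[0, 0], [0, 0]] with rank 0, so corank 2. A Groebner basis of the Jacobian ideal J(f) in C{x,y} is {y^3, x^2 + 3*y^2, x*y}; counting standard monomials gives mu = 4. Corank 2; j^3 = y*(x^2 + y^2) splits into three distinct lines over C (the quadratic factor has nonzero discriminant), so D_4. The Hessian of g at 0 is [[0, 0], [0, 0]] with rank 0, so corank 2. A Groebner basis of the Jacobian ideal J(g) in C{x,y} is {y^3, x^2 + 3*y^2, x*y}; counting standard monomials gives mu = 4. Corank 2; j^3 = y*(x^2 + y^2) splits into three distinct lines over C (the quadratic factor has nonzero discriminant), so D_4. Both have type D_4, hence right-equivalent.

Yes.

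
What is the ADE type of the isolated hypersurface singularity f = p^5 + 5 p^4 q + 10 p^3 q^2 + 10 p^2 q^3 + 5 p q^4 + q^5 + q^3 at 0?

E8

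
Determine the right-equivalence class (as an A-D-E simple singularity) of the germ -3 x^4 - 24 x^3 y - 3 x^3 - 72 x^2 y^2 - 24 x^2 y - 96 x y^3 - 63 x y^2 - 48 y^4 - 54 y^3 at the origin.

D_{5}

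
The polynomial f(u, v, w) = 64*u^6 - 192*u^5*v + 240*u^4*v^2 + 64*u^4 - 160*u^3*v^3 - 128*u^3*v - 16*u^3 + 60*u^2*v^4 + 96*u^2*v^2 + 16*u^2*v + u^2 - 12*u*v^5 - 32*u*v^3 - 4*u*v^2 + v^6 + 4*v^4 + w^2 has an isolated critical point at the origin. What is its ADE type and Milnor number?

Type A_{5}, Milnor number mu = 5.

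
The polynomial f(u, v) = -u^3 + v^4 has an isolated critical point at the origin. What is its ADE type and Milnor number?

The Hessian of f at 0 has rank 0. Corank 2; j^3 = -u^3 is a perfect cube, so E-series; the 4-jet and mu = 6 give E_6.

Type E_{6}, Milnor number mu = 6.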